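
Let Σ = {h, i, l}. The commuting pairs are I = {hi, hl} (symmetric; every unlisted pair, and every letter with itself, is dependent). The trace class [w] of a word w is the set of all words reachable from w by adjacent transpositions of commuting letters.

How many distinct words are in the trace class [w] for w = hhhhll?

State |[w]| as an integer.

15

#0=h has no predecessor
#1=h depends on [0:h]
#2=h depends on [1:h]
#3=h depends on [2:h]
#4=l has no predecessor
#5=l depends on [4:l]
sources: [0:h, 4:l]
N(rest) = Σ N(rest − s) over sources s of rest; N(one piece) = 1:
  size 1 → [3]=1  [5]=1
  size 2 → [2,3]=1  [3,5]=2  [4,5]=1
  size 3 → [1,2,3]=1  [2,3,5]=3  [3,4,5]=3
  size 4 → [0,1,2,3]=1  [1,2,3,5]=4  [2,3,4,5]=6
  first=0(h) contributes 10
  first=4(l) contributes 5
|[w]| = 15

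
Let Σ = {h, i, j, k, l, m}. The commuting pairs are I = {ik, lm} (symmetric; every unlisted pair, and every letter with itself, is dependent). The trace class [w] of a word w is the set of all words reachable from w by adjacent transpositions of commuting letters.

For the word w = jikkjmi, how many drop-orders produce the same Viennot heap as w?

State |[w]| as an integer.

#0=j has no predecessor
#1=i depends on [0:j]
#2=k depends on [0:j]
#3=k depends on [2:k]
#4=j depends on [1:i, 3:k]
#5=m depends on [4:j]
#6=i depends on [5:m]
sources: [0:j]
N(rest) = Σ N(rest − s) over sources s of rest; N(one piece) = 1:
  size 1 → [6]=1
  size 2 → [5,6]=1
  size 3 → [4,5,6]=1
  size 4 → [1,4,5,6]=1  [3,4,5,6]=1
  size 5 → [1,3,4,5,6]=2  [2,3,4,5,6]=1
  first=0(j) contributes 3

3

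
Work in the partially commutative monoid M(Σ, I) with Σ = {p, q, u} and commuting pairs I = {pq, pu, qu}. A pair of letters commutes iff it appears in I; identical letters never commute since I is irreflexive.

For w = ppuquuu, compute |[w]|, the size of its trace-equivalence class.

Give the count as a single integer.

105

#0=p has no predecessor
#1=p depends on [0:p]
#2=u has no predecessor
#3=q has no predecessor
#4=u depends on [2:u]
#5=u depends on [4:u]
#6=u depends on [5:u]
sources: [0:p, 2:u, 3:q]
N(rest) = Σ N(rest − s) over sources s of rest; N(one piece) = 1:
  size 1 → [1]=1  [3]=1  [6]=1
  size 2 → [0,1]=1  [1,3]=2  [1,6]=2  [3,6]=2  [5,6]=1
  size 3 → [0,1,3]=3  [0,1,6]=3  [1,3,6]=6  [1,5,6]=3  [3,5,6]=3  [4,5,6]=1
  size 4 → [0,1,3,6]=12  [0,1,5,6]=6  [1,3,5,6]=12  [1,4,5,6]=4  [2,4,5,6]=1  [3,4,5,6]=4
  size 5 → [0,1,3,5,6]=30  [0,1,4,5,6]=10  [1,2,4,5,6]=5  [1,3,4,5,6]=20  [2,3,4,5,6]=5
  first=0(p) contributes 30
  first=2(u) contributes 60
  first=3(q) contributes 15
|[w]| = 105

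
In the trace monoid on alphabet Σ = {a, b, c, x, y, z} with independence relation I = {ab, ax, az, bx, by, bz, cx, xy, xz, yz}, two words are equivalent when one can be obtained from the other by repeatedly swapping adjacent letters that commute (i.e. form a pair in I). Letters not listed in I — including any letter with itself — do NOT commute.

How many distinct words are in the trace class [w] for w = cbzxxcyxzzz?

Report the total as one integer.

drop 0:c onto floor
drop 1:b onto {0:c}
drop 2:z onto {0:c}
drop 3:x onto floor
drop 4:x onto {3:x}
drop 5:c onto {1:b, 2:z}
drop 6:y onto {5:c}
drop 7:x onto {4:x}
drop 8:z onto {5:c}
drop 9:z onto {8:z}
drop 10:z onto {9:z}
ground layer = {0:c, 3:x}
drop-orders for the pieces not yet dropped (sum over which currently-grounded one goes next):
  1 to go: {6} 1  {7} 1  {10} 1
  2 to go: {4,7} 1  {6,7} 2  {6,10} 2  {7,10} 2  {9,10} 1
  3 to go: {3,4,7} 1  {4,6,7} 3  {4,7,10} 3  {6,7,10} 6  {6,9,10} 3  {7,9,10} 3  {8,9,10} 1
  4 to go: {3,4,6,7} 4  {3,4,7,10} 4  {4,6,7,10} 12  {4,7,9,10} 6  {6,7,9,10} 12  {6,8,9,10} 4  {7,8,9,10} 4
  5 to go: {3,4,6,7,10} 20  {3,4,7,9,10} 10  {4,6,7,9,10} 30  {4,7,8,9,10} 10  {5,6,8,9,10} 4  {6,7,8,9,10} 20
  6 to go: {1,5,6,8,9,10} 4  {2,5,6,8,9,10} 4  {3,4,6,7,9,10} 60  {3,4,7,8,9,10} 20  {4,6,7,8,9,10} 60  {5,6,7,8,9,10} 24
  7 to go: {1,2,5,6,8,9,10} 8  {1,5,6,7,8,9,10} 28  {2,5,6,7,8,9,10} 28  {3,4,6,7,8,9,10} 140  {4,5,6,7,8,9,10} 84
  8 to go: {0,1,2,5,6,8,9,10} 8  {1,2,5,6,7,8,9,10} 64  {1,4,5,6,7,8,9,10} 112  {2,4,5,6,7,8,9,10} 112  {3,4,5,6,7,8,9,10} 224
  9 to go: {0,1,2,5,6,7,8,9,10} 72  {1,2,4,5,6,7,8,9,10} 288  {1,3,4,5,6,7,8,9,10} 336  {2,3,4,5,6,7,8,9,10} 336
  if 0:c drops first: 960 orders
  if 3:x drops first: 360 orders
heap linearizations: 1320

1320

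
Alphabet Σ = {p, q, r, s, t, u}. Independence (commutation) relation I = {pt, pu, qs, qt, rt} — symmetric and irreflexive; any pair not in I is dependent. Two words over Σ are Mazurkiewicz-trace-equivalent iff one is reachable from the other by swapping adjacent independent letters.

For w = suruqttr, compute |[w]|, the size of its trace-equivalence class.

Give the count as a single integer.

#0=s has no predecessor
#1=u depends on [0:s]
#2=r depends on [1:u]
#3=u depends on [2:r]
#4=q depends on [3:u]
#5=t depends on [3:u]
#6=t depends on [5:t]
#7=r depends on [4:q]
sources: [0:s]
N(rest) = Σ N(rest − s) over sources s of rest; N(one piece) = 1:
  size 1 → [6]=1  [7]=1
  size 2 → [4,7]=1  [5,6]=1  [6,7]=2
  size 3 → [4,6,7]=3  [5,6,7]=3
  size 4 → [4,5,6,7]=6
  size 5 → [3,4,5,6,7]=6
  size 6 → [2,3,4,5,6,7]=6
  first=0(s) contributes 6

6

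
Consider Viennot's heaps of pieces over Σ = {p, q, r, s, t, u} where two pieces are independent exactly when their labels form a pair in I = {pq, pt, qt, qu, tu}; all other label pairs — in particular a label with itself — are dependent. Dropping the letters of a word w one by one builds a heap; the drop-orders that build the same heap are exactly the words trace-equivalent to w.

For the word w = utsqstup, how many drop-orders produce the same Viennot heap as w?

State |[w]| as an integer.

6

#0=u has no predecessor
#1=t has no predecessor
#2=s depends on [0:u, 1:t]
#3=q depends on [2:s]
#4=s depends on [3:q]
#5=t depends on [4:s]
#6=u depends on [4:s]
#7=p depends on [6:u]
sources: [0:u, 1:t]
N(rest) = Σ N(rest − s) over sources s of rest; N(one piece) = 1:
  size 1 → [5]=1  [7]=1
  size 2 → [5,7]=2  [6,7]=1
  size 3 → [5,6,7]=3
  size 4 → [4,5,6,7]=3
  size 5 → [3,4,5,6,7]=3
  size 6 → [2,3,4,5,6,7]=3
  first=0(u) contributes 3
  first=1(t) contributes 3
|[w]| = 6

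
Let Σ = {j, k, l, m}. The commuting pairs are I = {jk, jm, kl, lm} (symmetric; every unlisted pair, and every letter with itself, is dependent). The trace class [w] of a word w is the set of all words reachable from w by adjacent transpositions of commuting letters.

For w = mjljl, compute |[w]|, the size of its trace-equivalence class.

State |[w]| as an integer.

#0=m has no predecessor
#1=j has no predecessor
#2=l depends on [1:j]
#3=j depends on [2:l]
#4=l depends on [3:j]
sources: [0:m, 1:j]
N(rest) = Σ N(rest − s) over sources s of rest; N(one piece) = 1:
  size 1 → [0]=1  [4]=1
  size 2 → [0,4]=2  [3,4]=1
  size 3 → [0,3,4]=3  [2,3,4]=1
  first=0(m) contributes 1
  first=1(j) contributes 4
|[w]| = 5

5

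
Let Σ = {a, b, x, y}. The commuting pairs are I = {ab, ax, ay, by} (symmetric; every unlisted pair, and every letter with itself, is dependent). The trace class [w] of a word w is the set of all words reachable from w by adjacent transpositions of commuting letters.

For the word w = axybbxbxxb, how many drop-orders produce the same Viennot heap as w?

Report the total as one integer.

piece 0:a — minimal
piece 1:x — minimal
piece 2:y rests on {1:x}
piece 3:b rests on {1:x}
piece 4:b rests on {3:b}
piece 5:x rests on {2:y, 4:b}
piece 6:b rests on {5:x}
piece 7:x rests on {6:b}
piece 8:x rests on {7:x}
piece 9:b rests on {8:x}
minimal pieces: {0:a, 1:x}
ways to finish when only these pieces remain (= sum over removing one remaining piece with nothing left below it):
  1 left: {0}→1  {9}→1
  2 left: {0,9}→2  {8,9}→1
  3 left: {0,8,9}→3  {7,8,9}→1
  4 left: {0,7,8,9}→4  {6,7,8,9}→1
  5 left: {0,6,7,8,9}→5  {5,6,7,8,9}→1
  6 left: {0,5,6,7,8,9}→6  {2,5,6,7,8,9}→1  {4,5,6,7,8,9}→1
  7 left: {0,2,5,6,7,8,9}→7  {0,4,5,6,7,8,9}→7  {2,4,5,6,7,8,9}→2  {3,4,5,6,7,8,9}→1
  8 left: {0,2,4,5,6,7,8,9}→16  {0,3,4,5,6,7,8,9}→8  {2,3,4,5,6,7,8,9}→3
  placing 0:a first → 3 extensions
  placing 1:x first → 27 extensions
total linear extensions = 30

30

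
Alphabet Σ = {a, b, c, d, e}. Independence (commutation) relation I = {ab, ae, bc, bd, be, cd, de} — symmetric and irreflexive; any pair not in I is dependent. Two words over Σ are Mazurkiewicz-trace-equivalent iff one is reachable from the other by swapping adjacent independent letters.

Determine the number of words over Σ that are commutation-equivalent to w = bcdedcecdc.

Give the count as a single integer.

840

drop 0:b onto floor
drop 1:c onto floor
drop 2:d onto floor
drop 3:e onto {1:c}
drop 4:d onto {2:d}
drop 5:c onto {3:e}
drop 6:e onto {5:c}
drop 7:c onto {6:e}
drop 8:d onto {4:d}
drop 9:c onto {7:c}
ground layer = {0:b, 1:c, 2:d}
drop-orders for the pieces not yet dropped (sum over which currently-grounded one goes next):
  1 to go: {0} 1  {8} 1  {9} 1
  2 to go: {0,8} 2  {0,9} 2  {4,8} 1  {7,9} 1  {8,9} 2
  3 to go: {0,4,8} 3  {0,7,9} 3  {0,8,9} 6  {2,4,8} 1  {4,8,9} 3  {6,7,9} 1  {7,8,9} 3
  4 to go: {0,2,4,8} 4  {0,4,8,9} 12  {0,6,7,9} 4  {0,7,8,9} 12  {2,4,8,9} 4  {4,7,8,9} 6  {5,6,7,9} 1  {6,7,8,9} 4
  5 to go: {0,2,4,8,9} 20  {0,4,7,8,9} 30  {0,5,6,7,9} 5  {0,6,7,8,9} 20  {2,4,7,8,9} 10  {3,5,6,7,9} 1  {4,6,7,8,9} 10  {5,6,7,8,9} 5
  6 to go: {0,2,4,7,8,9} 60  {0,3,5,6,7,9} 6  {0,4,6,7,8,9} 60  {0,5,6,7,8,9} 30  {1,3,5,6,7,9} 1  {2,4,6,7,8,9} 20  {3,5,6,7,8,9} 6  {4,5,6,7,8,9} 15
  7 to go: {0,1,3,5,6,7,9} 7  {0,2,4,6,7,8,9} 140  {0,3,5,6,7,8,9} 42  {0,4,5,6,7,8,9} 105  {1,3,5,6,7,8,9} 7  {2,4,5,6,7,8,9} 35  {3,4,5,6,7,8,9} 21
  8 to go: {0,1,3,5,6,7,8,9} 56  {0,2,4,5,6,7,8,9} 280  {0,3,4,5,6,7,8,9} 168  {1,3,4,5,6,7,8,9} 28  {2,3,4,5,6,7,8,9} 56
  if 0:b drops first: 84 orders
  if 1:c drops first: 504 orders
  if 2:d drops first: 252 orders
heap linearizations: 840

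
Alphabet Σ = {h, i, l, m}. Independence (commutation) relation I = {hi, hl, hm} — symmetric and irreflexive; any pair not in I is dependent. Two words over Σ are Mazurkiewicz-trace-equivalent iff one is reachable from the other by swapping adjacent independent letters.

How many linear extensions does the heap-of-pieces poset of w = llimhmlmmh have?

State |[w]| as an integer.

45

0(l) covers ∅
1(l) covers 0:l
2(i) covers 1:l
3(m) covers 2:i
4(h) covers ∅
5(m) covers 3:m
6(l) covers 5:m
7(m) covers 6:l
8(m) covers 7:m
9(h) covers 4:h
floor of heap: 0:l, 4:h
completions by unplaced set U, small U first (add the entries for U minus each lowest piece of U):
  |U|=1: {8}:1  {9}:1
  |U|=2: {4,9}:1  {7,8}:1  {8,9}:2
  |U|=3: {4,8,9}:3  {6,7,8}:1  {7,8,9}:3
  |U|=4: {4,7,8,9}:6  {5,6,7,8}:1  {6,7,8,9}:4
  |U|=5: {3,5,6,7,8}:1  {4,6,7,8,9}:10  {5,6,7,8,9}:5
  |U|=6: {2,3,5,6,7,8}:1  {3,5,6,7,8,9}:6  {4,5,6,7,8,9}:15
  |U|=7: {1,2,3,5,6,7,8}:1  {2,3,5,6,7,8,9}:7  {3,4,5,6,7,8,9}:21
  |U|=8: {0,1,2,3,5,6,7,8}:1  {1,2,3,5,6,7,8,9}:8  {2,3,4,5,6,7,8,9}:28
  start at 0(l): 36
  start at 4(h): 9
sum over floor = 45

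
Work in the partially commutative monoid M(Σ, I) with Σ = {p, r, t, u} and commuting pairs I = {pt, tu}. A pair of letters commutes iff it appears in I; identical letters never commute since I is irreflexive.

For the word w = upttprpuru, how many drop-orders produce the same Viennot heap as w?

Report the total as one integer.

#0=u has no predecessor
#1=p depends on [0:u]
#2=t has no predecessor
#3=t depends on [2:t]
#4=p depends on [1:p]
#5=r depends on [3:t, 4:p]
#6=p depends on [5:r]
#7=u depends on [6:p]
#8=r depends on [7:u]
#9=u depends on [8:r]
sources: [0:u, 2:t]
N(rest) = Σ N(rest − s) over sources s of rest; N(one piece) = 1:
  size 1 → [9]=1
  size 2 → [8,9]=1
  size 3 → [7,8,9]=1
  size 4 → [6,7,8,9]=1
  size 5 → [5,6,7,8,9]=1
  size 6 → [3,5,6,7,8,9]=1  [4,5,6,7,8,9]=1
  size 7 → [1,4,5,6,7,8,9]=1  [2,3,5,6,7,8,9]=1  [3,4,5,6,7,8,9]=2
  size 8 → [0,1,4,5,6,7,8,9]=1  [1,3,4,5,6,7,8,9]=3  [2,3,4,5,6,7,8,9]=3
  first=0(u) contributes 6
  first=2(t) contributes 4
|[w]| = 10

10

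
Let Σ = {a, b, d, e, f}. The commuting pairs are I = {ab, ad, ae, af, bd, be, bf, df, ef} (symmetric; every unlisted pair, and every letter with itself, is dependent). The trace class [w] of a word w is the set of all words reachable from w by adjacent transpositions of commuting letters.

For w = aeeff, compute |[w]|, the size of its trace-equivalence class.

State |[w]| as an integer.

0(a) covers ∅
1(e) covers ∅
2(e) covers 1:e
3(f) covers ∅
4(f) covers 3:f
floor of heap: 0:a, 1:e, 3:f
completions by unplaced set U, small U first (add the entries for U minus each lowest piece of U):
  |U|=1: {0}:1  {2}:1  {4}:1
  |U|=2: {0,2}:2  {0,4}:2  {1,2}:1  {2,4}:2  {3,4}:1
  |U|=3: {0,1,2}:3  {0,2,4}:6  {0,3,4}:3  {1,2,4}:3  {2,3,4}:3
  start at 0(a): 6
  start at 1(e): 12
  start at 3(f): 12
sum over floor = 30

30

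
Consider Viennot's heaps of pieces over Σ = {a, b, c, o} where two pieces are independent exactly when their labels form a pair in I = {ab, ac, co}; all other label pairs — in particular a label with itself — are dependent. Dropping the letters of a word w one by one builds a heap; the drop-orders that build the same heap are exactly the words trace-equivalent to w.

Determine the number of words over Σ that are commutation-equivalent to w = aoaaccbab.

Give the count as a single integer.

#0=a has no predecessor
#1=o depends on [0:a]
#2=a depends on [1:o]
#3=a depends on [2:a]
#4=c has no predecessor
#5=c depends on [4:c]
#6=b depends on [1:o, 5:c]
#7=a depends on [3:a]
#8=b depends on [6:b]
sources: [0:a, 4:c]
N(rest) = Σ N(rest − s) over sources s of rest; N(one piece) = 1:
  size 1 → [7]=1  [8]=1
  size 2 → [3,7]=1  [6,8]=1  [7,8]=2
  size 3 → [2,3,7]=1  [3,7,8]=3  [5,6,8]=1  [6,7,8]=3
  size 4 → [2,3,7,8]=4  [3,6,7,8]=6  [4,5,6,8]=1  [5,6,7,8]=4
  size 5 → [2,3,6,7,8]=10  [3,5,6,7,8]=10  [4,5,6,7,8]=5
  size 6 → [1,2,3,6,7,8]=10  [2,3,5,6,7,8]=20  [3,4,5,6,7,8]=15
  size 7 → [0,1,2,3,6,7,8]=10  [1,2,3,5,6,7,8]=30  [2,3,4,5,6,7,8]=35
  first=0(a) contributes 65
  first=4(c) contributes 40
|[w]| = 105

105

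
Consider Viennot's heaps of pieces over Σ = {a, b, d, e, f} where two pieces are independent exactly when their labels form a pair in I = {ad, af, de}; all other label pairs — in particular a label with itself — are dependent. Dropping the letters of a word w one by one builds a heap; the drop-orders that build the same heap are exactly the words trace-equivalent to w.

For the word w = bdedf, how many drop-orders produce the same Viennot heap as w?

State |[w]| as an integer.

3

#0=b has no predecessor
#1=d depends on [0:b]
#2=e depends on [0:b]
#3=d depends on [1:d]
#4=f depends on [2:e, 3:d]
sources: [0:b]
N(rest) = Σ N(rest − s) over sources s of rest; N(one piece) = 1:
  size 1 → [4]=1
  size 2 → [2,4]=1  [3,4]=1
  size 3 → [1,3,4]=1  [2,3,4]=2
  first=0(b) contributes 3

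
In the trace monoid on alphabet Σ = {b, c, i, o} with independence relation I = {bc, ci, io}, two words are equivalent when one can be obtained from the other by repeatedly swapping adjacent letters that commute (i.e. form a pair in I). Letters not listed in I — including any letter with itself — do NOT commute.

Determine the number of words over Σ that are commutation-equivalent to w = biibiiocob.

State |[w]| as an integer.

drop 0:b onto floor
drop 1:i onto {0:b}
drop 2:i onto {1:i}
drop 3:b onto {2:i}
drop 4:i onto {3:b}
drop 5:i onto {4:i}
drop 6:o onto {3:b}
drop 7:c onto {6:o}
drop 8:o onto {7:c}
drop 9:b onto {5:i, 8:o}
ground layer = {0:b}
drop-orders for the pieces not yet dropped (sum over which currently-grounded one goes next):
  1 to go: {9} 1
  2 to go: {5,9} 1  {8,9} 1
  3 to go: {4,5,9} 1  {5,8,9} 2  {7,8,9} 1
  4 to go: {4,5,8,9} 3  {5,7,8,9} 3  {6,7,8,9} 1
  5 to go: {4,5,7,8,9} 6  {5,6,7,8,9} 4
  6 to go: {4,5,6,7,8,9} 10
  7 to go: {3,4,5,6,7,8,9} 10
  8 to go: {2,3,4,5,6,7,8,9} 10
  if 0:b drops first: 10 orders

10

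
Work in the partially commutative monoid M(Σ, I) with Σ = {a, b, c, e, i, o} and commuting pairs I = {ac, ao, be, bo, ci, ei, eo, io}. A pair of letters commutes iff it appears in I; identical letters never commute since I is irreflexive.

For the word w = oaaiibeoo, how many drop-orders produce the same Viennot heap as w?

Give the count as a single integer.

#0=o has no predecessor
#1=a has no predecessor
#2=a depends on [1:a]
#3=i depends on [2:a]
#4=i depends on [3:i]
#5=b depends on [4:i]
#6=e depends on [2:a]
#7=o depends on [0:o]
#8=o depends on [7:o]
sources: [0:o, 1:a]
N(rest) = Σ N(rest − s) over sources s of rest; N(one piece) = 1:
  size 1 → [5]=1  [6]=1  [8]=1
  size 2 → [4,5]=1  [5,6]=2  [5,8]=2  [6,8]=2  [7,8]=1
  size 3 → [0,7,8]=1  [3,4,5]=1  [4,5,6]=3  [4,5,8]=3  [5,6,8]=6  [5,7,8]=3  [6,7,8]=3
  size 4 → [0,5,7,8]=4  [0,6,7,8]=4  [3,4,5,6]=4  [3,4,5,8]=4  [4,5,6,8]=12  [4,5,7,8]=6  [5,6,7,8]=12
  size 5 → [0,4,5,7,8]=10  [0,5,6,7,8]=20  [2,3,4,5,6]=4  [3,4,5,6,8]=20  [3,4,5,7,8]=10  [4,5,6,7,8]=30
  size 6 → [0,3,4,5,7,8]=20  [0,4,5,6,7,8]=60  [1,2,3,4,5,6]=4  [2,3,4,5,6,8]=24  [3,4,5,6,7,8]=60
  size 7 → [0,3,4,5,6,7,8]=140  [1,2,3,4,5,6,8]=28  [2,3,4,5,6,7,8]=84
  first=0(o) contributes 112
  first=1(a) contributes 224
|[w]| = 336

336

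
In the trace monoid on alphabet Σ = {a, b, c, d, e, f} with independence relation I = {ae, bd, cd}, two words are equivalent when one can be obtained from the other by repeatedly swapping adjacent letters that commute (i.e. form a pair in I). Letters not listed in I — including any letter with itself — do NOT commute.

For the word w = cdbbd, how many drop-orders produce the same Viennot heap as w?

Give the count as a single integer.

0(c) covers ∅
1(d) covers ∅
2(b) covers 0:c
3(b) covers 2:b
4(d) covers 1:d
floor of heap: 0:c, 1:d
completions by unplaced set U, small U first (add the entries for U minus each lowest piece of U):
  |U|=1: {3}:1  {4}:1
  |U|=2: {1,4}:1  {2,3}:1  {3,4}:2
  |U|=3: {0,2,3}:1  {1,3,4}:3  {2,3,4}:3
  start at 0(c): 6
  start at 1(d): 4
sum over floor = 10

10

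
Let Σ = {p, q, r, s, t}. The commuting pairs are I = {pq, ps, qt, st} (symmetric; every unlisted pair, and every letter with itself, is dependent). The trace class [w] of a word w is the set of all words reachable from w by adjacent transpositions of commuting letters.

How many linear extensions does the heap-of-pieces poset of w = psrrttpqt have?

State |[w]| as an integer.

10

drop 0:p onto floor
drop 1:s onto floor
drop 2:r onto {0:p, 1:s}
drop 3:r onto {2:r}
drop 4:t onto {3:r}
drop 5:t onto {4:t}
drop 6:p onto {5:t}
drop 7:q onto {3:r}
drop 8:t onto {6:p}
ground layer = {0:p, 1:s}
drop-orders for the pieces not yet dropped (sum over which currently-grounded one goes next):
  1 to go: {7} 1  {8} 1
  2 to go: {6,8} 1  {7,8} 2
  3 to go: {5,6,8} 1  {6,7,8} 3
  4 to go: {4,5,6,8} 1  {5,6,7,8} 4
  5 to go: {4,5,6,7,8} 5
  6 to go: {3,4,5,6,7,8} 5
  7 to go: {2,3,4,5,6,7,8} 5
  if 0:p drops first: 5 orders
  if 1:s drops first: 5 orders
heap linearizations: 10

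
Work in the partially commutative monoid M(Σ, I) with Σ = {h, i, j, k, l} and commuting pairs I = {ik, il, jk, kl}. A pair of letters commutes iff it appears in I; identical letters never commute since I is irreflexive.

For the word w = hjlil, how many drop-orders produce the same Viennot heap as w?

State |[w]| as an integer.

3

piece 0:h — minimal
piece 1:j rests on {0:h}
piece 2:l rests on {1:j}
piece 3:i rests on {1:j}
piece 4:l rests on {2:l}
minimal pieces: {0:h}
ways to finish when only these pieces remain (= sum over removing one remaining piece with nothing left below it):
  1 left: {3}→1  {4}→1
  2 left: {2,4}→1  {3,4}→2
  3 left: {2,3,4}→3
  placing 0:h first → 3 extensions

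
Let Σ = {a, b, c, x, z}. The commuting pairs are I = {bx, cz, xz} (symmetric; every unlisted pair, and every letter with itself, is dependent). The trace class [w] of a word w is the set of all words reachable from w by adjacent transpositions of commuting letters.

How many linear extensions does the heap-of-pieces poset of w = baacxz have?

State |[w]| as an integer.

#0=b has no predecessor
#1=a depends on [0:b]
#2=a depends on [1:a]
#3=c depends on [2:a]
#4=x depends on [3:c]
#5=z depends on [2:a]
sources: [0:b]
N(rest) = Σ N(rest − s) over sources s of rest; N(one piece) = 1:
  size 1 → [4]=1  [5]=1
  size 2 → [3,4]=1  [4,5]=2
  size 3 → [3,4,5]=3
  size 4 → [2,3,4,5]=3
  first=0(b) contributes 3

3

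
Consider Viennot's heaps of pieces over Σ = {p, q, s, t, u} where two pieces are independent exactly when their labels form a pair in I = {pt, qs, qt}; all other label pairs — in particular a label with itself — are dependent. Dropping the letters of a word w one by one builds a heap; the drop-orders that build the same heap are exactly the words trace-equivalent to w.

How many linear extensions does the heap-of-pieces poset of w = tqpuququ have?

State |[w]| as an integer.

piece 0:t — minimal
piece 1:q — minimal
piece 2:p rests on {1:q}
piece 3:u rests on {0:t, 2:p}
piece 4:q rests on {3:u}
piece 5:u rests on {4:q}
piece 6:q rests on {5:u}
piece 7:u rests on {6:q}
minimal pieces: {0:t, 1:q}
ways to finish when only these pieces remain (= sum over removing one remaining piece with nothing left below it):
  1 left: {7}→1
  2 left: {6,7}→1
  3 left: {5,6,7}→1
  4 left: {4,5,6,7}→1
  5 left: {3,4,5,6,7}→1
  6 left: {0,3,4,5,6,7}→1  {2,3,4,5,6,7}→1
  placing 0:t first → 1 extensions
  placing 1:q first → 2 extensions
total linear extensions = 3

3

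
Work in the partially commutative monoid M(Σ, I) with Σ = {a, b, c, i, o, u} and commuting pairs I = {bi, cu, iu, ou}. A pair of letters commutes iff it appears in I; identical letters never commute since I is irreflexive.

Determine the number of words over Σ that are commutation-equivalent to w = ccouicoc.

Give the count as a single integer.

8

0(c) covers ∅
1(c) covers 0:c
2(o) covers 1:c
3(u) covers ∅
4(i) covers 2:o
5(c) covers 4:i
6(o) covers 5:c
7(c) covers 6:o
floor of heap: 0:c, 3:u
completions by unplaced set U, small U first (add the entries for U minus each lowest piece of U):
  |U|=1: {3}:1  {7}:1
  |U|=2: {3,7}:2  {6,7}:1
  |U|=3: {3,6,7}:3  {5,6,7}:1
  |U|=4: {3,5,6,7}:4  {4,5,6,7}:1
  |U|=5: {2,4,5,6,7}:1  {3,4,5,6,7}:5
  |U|=6: {1,2,4,5,6,7}:1  {2,3,4,5,6,7}:6
  start at 0(c): 7
  start at 3(u): 1
sum over floor = 8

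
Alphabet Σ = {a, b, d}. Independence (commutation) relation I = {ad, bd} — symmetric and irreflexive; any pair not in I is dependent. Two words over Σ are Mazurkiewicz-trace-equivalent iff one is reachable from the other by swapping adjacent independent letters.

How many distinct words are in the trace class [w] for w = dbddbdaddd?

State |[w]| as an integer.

piece 0:d — minimal
piece 1:b — minimal
piece 2:d rests on {0:d}
piece 3:d rests on {2:d}
piece 4:b rests on {1:b}
piece 5:d rests on {3:d}
piece 6:a rests on {4:b}
piece 7:d rests on {5:d}
piece 8:d rests on {7:d}
piece 9:d rests on {8:d}
minimal pieces: {0:d, 1:b}
ways to finish when only these pieces remain (= sum over removing one remaining piece with nothing left below it):
  1 left: {6}→1  {9}→1
  2 left: {4,6}→1  {6,9}→2  {8,9}→1
  3 left: {1,4,6}→1  {4,6,9}→3  {6,8,9}→3  {7,8,9}→1
  4 left: {1,4,6,9}→4  {4,6,8,9}→6  {5,7,8,9}→1  {6,7,8,9}→4
  5 left: {1,4,6,8,9}→10  {3,5,7,8,9}→1  {4,6,7,8,9}→10  {5,6,7,8,9}→5
  6 left: {1,4,6,7,8,9}→20  {2,3,5,7,8,9}→1  {3,5,6,7,8,9}→6  {4,5,6,7,8,9}→15
  7 left: {0,2,3,5,7,8,9}→1  {1,4,5,6,7,8,9}→35  {2,3,5,6,7,8,9}→7  {3,4,5,6,7,8,9}→21
  8 left: {0,2,3,5,6,7,8,9}→8  {1,3,4,5,6,7,8,9}→56  {2,3,4,5,6,7,8,9}→28
  placing 0:d first → 84 extensions
  placing 1:b first → 36 extensions
total linear extensions = 120

120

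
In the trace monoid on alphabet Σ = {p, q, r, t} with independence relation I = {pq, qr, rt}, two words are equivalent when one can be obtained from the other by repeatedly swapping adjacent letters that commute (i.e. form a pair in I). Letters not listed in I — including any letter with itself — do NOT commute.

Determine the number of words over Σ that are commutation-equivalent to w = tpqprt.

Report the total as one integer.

#0=t has no predecessor
#1=p depends on [0:t]
#2=q depends on [0:t]
#3=p depends on [1:p]
#4=r depends on [3:p]
#5=t depends on [2:q, 3:p]
sources: [0:t]
N(rest) = Σ N(rest − s) over sources s of rest; N(one piece) = 1:
  size 1 → [4]=1  [5]=1
  size 2 → [2,5]=1  [4,5]=2
  size 3 → [2,4,5]=3  [3,4,5]=2
  size 4 → [1,3,4,5]=2  [2,3,4,5]=5
  first=0(t) contributes 7

7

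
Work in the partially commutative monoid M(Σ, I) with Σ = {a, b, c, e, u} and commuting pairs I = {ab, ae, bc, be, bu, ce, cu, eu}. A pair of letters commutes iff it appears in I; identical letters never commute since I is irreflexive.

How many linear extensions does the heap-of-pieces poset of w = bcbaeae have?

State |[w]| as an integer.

#0=b has no predecessor
#1=c has no predecessor
#2=b depends on [0:b]
#3=a depends on [1:c]
#4=e has no predecessor
#5=a depends on [3:a]
#6=e depends on [4:e]
sources: [0:b, 1:c, 4:e]
N(rest) = Σ N(rest − s) over sources s of rest; N(one piece) = 1:
  size 1 → [2]=1  [5]=1  [6]=1
  size 2 → [0,2]=1  [2,5]=2  [2,6]=2  [3,5]=1  [4,6]=1  [5,6]=2
  size 3 → [0,2,5]=3  [0,2,6]=3  [1,3,5]=1  [2,3,5]=3  [2,4,6]=3  [2,5,6]=6  [3,5,6]=3  [4,5,6]=3
  size 4 → [0,2,3,5]=6  [0,2,4,6]=6  [0,2,5,6]=12  [1,2,3,5]=4  [1,3,5,6]=4  [2,3,5,6]=12  [2,4,5,6]=12  [3,4,5,6]=6
  size 5 → [0,1,2,3,5]=10  [0,2,3,5,6]=30  [0,2,4,5,6]=30  [1,2,3,5,6]=20  [1,3,4,5,6]=10  [2,3,4,5,6]=30
  first=0(b) contributes 60
  first=1(c) contributes 90
  first=4(e) contributes 60
|[w]| = 210

210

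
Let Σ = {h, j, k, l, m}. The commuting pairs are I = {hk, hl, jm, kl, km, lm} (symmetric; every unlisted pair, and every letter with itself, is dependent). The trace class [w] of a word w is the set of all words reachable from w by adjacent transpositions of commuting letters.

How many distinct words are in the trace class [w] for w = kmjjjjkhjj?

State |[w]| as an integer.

13

0(k) covers ∅
1(m) covers ∅
2(j) covers 0:k
3(j) covers 2:j
4(j) covers 3:j
5(j) covers 4:j
6(k) covers 5:j
7(h) covers 1:m, 5:j
8(j) covers 6:k, 7:h
9(j) covers 8:j
floor of heap: 0:k, 1:m
completions by unplaced set U, small U first (add the entries for U minus each lowest piece of U):
  |U|=1: {9}:1
  |U|=2: {8,9}:1
  |U|=3: {6,8,9}:1  {7,8,9}:1
  |U|=4: {1,7,8,9}:1  {6,7,8,9}:2
  |U|=5: {1,6,7,8,9}:3  {5,6,7,8,9}:2
  |U|=6: {1,5,6,7,8,9}:5  {4,5,6,7,8,9}:2
  |U|=7: {1,4,5,6,7,8,9}:7  {3,4,5,6,7,8,9}:2
  |U|=8: {1,3,4,5,6,7,8,9}:9  {2,3,4,5,6,7,8,9}:2
  start at 0(k): 11
  start at 1(m): 2
sum over floor = 13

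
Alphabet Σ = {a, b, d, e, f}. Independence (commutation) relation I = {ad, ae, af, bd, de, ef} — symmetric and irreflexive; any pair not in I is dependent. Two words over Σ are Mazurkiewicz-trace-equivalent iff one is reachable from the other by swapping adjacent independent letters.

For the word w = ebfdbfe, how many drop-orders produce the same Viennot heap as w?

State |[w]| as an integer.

drop 0:e onto floor
drop 1:b onto {0:e}
drop 2:f onto {1:b}
drop 3:d onto {2:f}
drop 4:b onto {2:f}
drop 5:f onto {3:d, 4:b}
drop 6:e onto {4:b}
ground layer = {0:e}
drop-orders for the pieces not yet dropped (sum over which currently-grounded one goes next):
  1 to go: {5} 1  {6} 1
  2 to go: {3,5} 1  {5,6} 2
  3 to go: {3,5,6} 3  {4,5,6} 2
  4 to go: {3,4,5,6} 5
  5 to go: {2,3,4,5,6} 5
  if 0:e drops first: 5 orders

5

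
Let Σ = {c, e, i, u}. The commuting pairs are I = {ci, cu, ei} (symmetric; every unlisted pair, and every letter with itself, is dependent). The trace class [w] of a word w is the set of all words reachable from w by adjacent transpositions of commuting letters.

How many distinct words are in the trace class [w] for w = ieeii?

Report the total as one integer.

10

drop 0:i onto floor
drop 1:e onto floor
drop 2:e onto {1:e}
drop 3:i onto {0:i}
drop 4:i onto {3:i}
ground layer = {0:i, 1:e}
drop-orders for the pieces not yet dropped (sum over which currently-grounded one goes next):
  1 to go: {2} 1  {4} 1
  2 to go: {1,2} 1  {2,4} 2  {3,4} 1
  3 to go: {0,3,4} 1  {1,2,4} 3  {2,3,4} 3
  if 0:i drops first: 6 orders
  if 1:e drops first: 4 orders
heap linearizations: 10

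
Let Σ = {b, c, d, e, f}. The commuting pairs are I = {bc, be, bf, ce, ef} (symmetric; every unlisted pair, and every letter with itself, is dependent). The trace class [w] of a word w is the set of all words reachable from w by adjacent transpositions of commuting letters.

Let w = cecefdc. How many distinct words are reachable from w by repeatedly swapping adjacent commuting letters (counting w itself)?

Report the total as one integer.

drop 0:c onto floor
drop 1:e onto floor
drop 2:c onto {0:c}
drop 3:e onto {1:e}
drop 4:f onto {2:c}
drop 5:d onto {3:e, 4:f}
drop 6:c onto {5:d}
ground layer = {0:c, 1:e}
drop-orders for the pieces not yet dropped (sum over which currently-grounded one goes next):
  1 to go: {6} 1
  2 to go: {5,6} 1
  3 to go: {3,5,6} 1  {4,5,6} 1
  4 to go: {1,3,5,6} 1  {2,4,5,6} 1  {3,4,5,6} 2
  5 to go: {0,2,4,5,6} 1  {1,3,4,5,6} 3  {2,3,4,5,6} 3
  if 0:c drops first: 6 orders
  if 1:e drops first: 4 orders
heap linearizations: 10

10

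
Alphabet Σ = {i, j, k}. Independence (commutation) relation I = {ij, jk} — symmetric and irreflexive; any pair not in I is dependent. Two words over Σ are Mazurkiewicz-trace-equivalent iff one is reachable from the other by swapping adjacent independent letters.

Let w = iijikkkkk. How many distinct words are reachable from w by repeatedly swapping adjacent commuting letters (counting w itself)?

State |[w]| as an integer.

piece 0:i — minimal
piece 1:i rests on {0:i}
piece 2:j — minimal
piece 3:i rests on {1:i}
piece 4:k rests on {3:i}
piece 5:k rests on {4:k}
piece 6:k rests on {5:k}
piece 7:k rests on {6:k}
piece 8:k rests on {7:k}
minimal pieces: {0:i, 2:j}
ways to finish when only these pieces remain (= sum over removing one remaining piece with nothing left below it):
  1 left: {2}→1  {8}→1
  2 left: {2,8}→2  {7,8}→1
  3 left: {2,7,8}→3  {6,7,8}→1
  4 left: {2,6,7,8}→4  {5,6,7,8}→1
  5 left: {2,5,6,7,8}→5  {4,5,6,7,8}→1
  6 left: {2,4,5,6,7,8}→6  {3,4,5,6,7,8}→1
  7 left: {1,3,4,5,6,7,8}→1  {2,3,4,5,6,7,8}→7
  placing 0:i first → 8 extensions
  placing 2:j first → 1 extensions
total linear extensions = 9

9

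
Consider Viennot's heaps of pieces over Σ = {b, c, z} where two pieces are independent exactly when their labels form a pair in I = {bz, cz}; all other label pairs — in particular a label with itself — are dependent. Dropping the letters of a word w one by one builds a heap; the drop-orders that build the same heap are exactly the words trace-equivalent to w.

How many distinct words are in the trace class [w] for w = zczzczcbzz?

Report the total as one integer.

210

0(z) covers ∅
1(c) covers ∅
2(z) covers 0:z
3(z) covers 2:z
4(c) covers 1:c
5(z) covers 3:z
6(c) covers 4:c
7(b) covers 6:c
8(z) covers 5:z
9(z) covers 8:z
floor of heap: 0:z, 1:c
completions by unplaced set U, small U first (add the entries for U minus each lowest piece of U):
  |U|=1: {7}:1  {9}:1
  |U|=2: {6,7}:1  {7,9}:2  {8,9}:1
  |U|=3: {4,6,7}:1  {5,8,9}:1  {6,7,9}:3  {7,8,9}:3
  |U|=4: {1,4,6,7}:1  {3,5,8,9}:1  {4,6,7,9}:4  {5,7,8,9}:4  {6,7,8,9}:6
  |U|=5: {1,4,6,7,9}:5  {2,3,5,8,9}:1  {3,5,7,8,9}:5  {4,6,7,8,9}:10  {5,6,7,8,9}:10
  |U|=6: {0,2,3,5,8,9}:1  {1,4,6,7,8,9}:15  {2,3,5,7,8,9}:6  {3,5,6,7,8,9}:15  {4,5,6,7,8,9}:20
  |U|=7: {0,2,3,5,7,8,9}:7  {1,4,5,6,7,8,9}:35  {2,3,5,6,7,8,9}:21  {3,4,5,6,7,8,9}:35
  |U|=8: {0,2,3,5,6,7,8,9}:28  {1,3,4,5,6,7,8,9}:70  {2,3,4,5,6,7,8,9}:56
  start at 0(z): 126
  start at 1(c): 84
sum over floor = 210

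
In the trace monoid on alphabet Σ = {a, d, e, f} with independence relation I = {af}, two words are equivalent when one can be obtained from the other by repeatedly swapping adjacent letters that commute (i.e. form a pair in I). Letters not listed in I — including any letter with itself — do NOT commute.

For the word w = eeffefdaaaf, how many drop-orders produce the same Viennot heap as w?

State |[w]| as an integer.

4

drop 0:e onto floor
drop 1:e onto {0:e}
drop 2:f onto {1:e}
drop 3:f onto {2:f}
drop 4:e onto {3:f}
drop 5:f onto {4:e}
drop 6:d onto {5:f}
drop 7:a onto {6:d}
drop 8:a onto {7:a}
drop 9:a onto {8:a}
drop 10:f onto {6:d}
ground layer = {0:e}
drop-orders for the pieces not yet dropped (sum over which currently-grounded one goes next):
  1 to go: {9} 1  {10} 1
  2 to go: {8,9} 1  {9,10} 2
  3 to go: {7,8,9} 1  {8,9,10} 3
  4 to go: {7,8,9,10} 4
  5 to go: {6,7,8,9,10} 4
  6 to go: {5,6,7,8,9,10} 4
  7 to go: {4,5,6,7,8,9,10} 4
  8 to go: {3,4,5,6,7,8,9,10} 4
  9 to go: {2,3,4,5,6,7,8,9,10} 4
  if 0:e drops first: 4 orders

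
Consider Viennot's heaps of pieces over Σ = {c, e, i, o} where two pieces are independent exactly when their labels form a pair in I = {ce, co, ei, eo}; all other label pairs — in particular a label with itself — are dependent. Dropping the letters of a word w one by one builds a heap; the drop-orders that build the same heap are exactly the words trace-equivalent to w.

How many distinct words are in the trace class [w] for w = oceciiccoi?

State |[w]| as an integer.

90

piece 0:o — minimal
piece 1:c — minimal
piece 2:e — minimal
piece 3:c rests on {1:c}
piece 4:i rests on {0:o, 3:c}
piece 5:i rests on {4:i}
piece 6:c rests on {5:i}
piece 7:c rests on {6:c}
piece 8:o rests on {5:i}
piece 9:i rests on {7:c, 8:o}
minimal pieces: {0:o, 1:c, 2:e}
ways to finish when only these pieces remain (= sum over removing one remaining piece with nothing left below it):
  1 left: {2}→1  {9}→1
  2 left: {2,9}→2  {7,9}→1  {8,9}→1
  3 left: {2,7,9}→3  {2,8,9}→3  {6,7,9}→1  {7,8,9}→2
  4 left: {2,6,7,9}→4  {2,7,8,9}→8  {6,7,8,9}→3
  5 left: {2,6,7,8,9}→15  {5,6,7,8,9}→3
  6 left: {2,5,6,7,8,9}→18  {4,5,6,7,8,9}→3
  7 left: {0,4,5,6,7,8,9}→3  {2,4,5,6,7,8,9}→21  {3,4,5,6,7,8,9}→3
  8 left: {0,2,4,5,6,7,8,9}→24  {0,3,4,5,6,7,8,9}→6  {1,3,4,5,6,7,8,9}→3  {2,3,4,5,6,7,8,9}→24
  placing 0:o first → 27 extensions
  placing 1:c first → 54 extensions
  placing 2:e first → 9 extensions
total linear extensions = 90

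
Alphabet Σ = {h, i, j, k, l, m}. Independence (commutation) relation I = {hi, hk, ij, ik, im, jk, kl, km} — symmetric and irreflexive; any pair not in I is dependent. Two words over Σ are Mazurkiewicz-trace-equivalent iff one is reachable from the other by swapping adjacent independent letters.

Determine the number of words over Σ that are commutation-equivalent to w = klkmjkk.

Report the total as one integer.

35

0(k) covers ∅
1(l) covers ∅
2(k) covers 0:k
3(m) covers 1:l
4(j) covers 3:m
5(k) covers 2:k
6(k) covers 5:k
floor of heap: 0:k, 1:l
completions by unplaced set U, small U first (add the entries for U minus each lowest piece of U):
  |U|=1: {4}:1  {6}:1
  |U|=2: {3,4}:1  {4,6}:2  {5,6}:1
  |U|=3: {1,3,4}:1  {2,5,6}:1  {3,4,6}:3  {4,5,6}:3
  |U|=4: {0,2,5,6}:1  {1,3,4,6}:4  {2,4,5,6}:4  {3,4,5,6}:6
  |U|=5: {0,2,4,5,6}:5  {1,3,4,5,6}:10  {2,3,4,5,6}:10
  start at 0(k): 20
  start at 1(l): 15
sum over floor = 35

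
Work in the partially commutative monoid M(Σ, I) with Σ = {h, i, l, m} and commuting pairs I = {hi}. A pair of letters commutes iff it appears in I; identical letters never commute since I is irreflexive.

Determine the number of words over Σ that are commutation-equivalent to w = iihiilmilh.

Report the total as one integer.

5

piece 0:i — minimal
piece 1:i rests on {0:i}
piece 2:h — minimal
piece 3:i rests on {1:i}
piece 4:i rests on {3:i}
piece 5:l rests on {2:h, 4:i}
piece 6:m rests on {5:l}
piece 7:i rests on {6:m}
piece 8:l rests on {7:i}
piece 9:h rests on {8:l}
minimal pieces: {0:i, 2:h}
ways to finish when only these pieces remain (= sum over removing one remaining piece with nothing left below it):
  1 left: {9}→1
  2 left: {8,9}→1
  3 left: {7,8,9}→1
  4 left: {6,7,8,9}→1
  5 left: {5,6,7,8,9}→1
  6 left: {2,5,6,7,8,9}→1  {4,5,6,7,8,9}→1
  7 left: {2,4,5,6,7,8,9}→2  {3,4,5,6,7,8,9}→1
  8 left: {1,3,4,5,6,7,8,9}→1  {2,3,4,5,6,7,8,9}→3
  placing 0:i first → 4 extensions
  placing 2:h first → 1 extensions
total linear extensions = 5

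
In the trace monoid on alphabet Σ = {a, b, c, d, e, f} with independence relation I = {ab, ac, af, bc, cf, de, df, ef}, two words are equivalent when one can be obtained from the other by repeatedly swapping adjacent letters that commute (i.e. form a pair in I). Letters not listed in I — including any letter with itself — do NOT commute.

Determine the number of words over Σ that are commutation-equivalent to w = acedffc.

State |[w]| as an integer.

piece 0:a — minimal
piece 1:c — minimal
piece 2:e rests on {0:a, 1:c}
piece 3:d rests on {0:a, 1:c}
piece 4:f — minimal
piece 5:f rests on {4:f}
piece 6:c rests on {2:e, 3:d}
minimal pieces: {0:a, 1:c, 4:f}
ways to finish when only these pieces remain (= sum over removing one remaining piece with nothing left below it):
  1 left: {5}→1  {6}→1
  2 left: {2,6}→1  {3,6}→1  {4,5}→1  {5,6}→2
  3 left: {2,3,6}→2  {2,5,6}→3  {3,5,6}→3  {4,5,6}→3
  4 left: {0,2,3,6}→2  {1,2,3,6}→2  {2,3,5,6}→8  {2,4,5,6}→6  {3,4,5,6}→6
  5 left: {0,1,2,3,6}→4  {0,2,3,5,6}→10  {1,2,3,5,6}→10  {2,3,4,5,6}→20
  placing 0:a first → 30 extensions
  placing 1:c first → 30 extensions
  placing 4:f first → 24 extensions
total linear extensions = 84

84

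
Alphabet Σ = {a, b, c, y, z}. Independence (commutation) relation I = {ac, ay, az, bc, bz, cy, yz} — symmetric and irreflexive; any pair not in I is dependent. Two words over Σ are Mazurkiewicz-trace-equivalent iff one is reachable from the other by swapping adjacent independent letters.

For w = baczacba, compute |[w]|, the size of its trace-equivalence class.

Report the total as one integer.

56

#0=b has no predecessor
#1=a depends on [0:b]
#2=c has no predecessor
#3=z depends on [2:c]
#4=a depends on [1:a]
#5=c depends on [3:z]
#6=b depends on [4:a]
#7=a depends on [6:b]
sources: [0:b, 2:c]
N(rest) = Σ N(rest − s) over sources s of rest; N(one piece) = 1:
  size 1 → [5]=1  [7]=1
  size 2 → [3,5]=1  [5,7]=2  [6,7]=1
  size 3 → [2,3,5]=1  [3,5,7]=3  [4,6,7]=1  [5,6,7]=3
  size 4 → [1,4,6,7]=1  [2,3,5,7]=4  [3,5,6,7]=6  [4,5,6,7]=4
  size 5 → [0,1,4,6,7]=1  [1,4,5,6,7]=5  [2,3,5,6,7]=10  [3,4,5,6,7]=10
  size 6 → [0,1,4,5,6,7]=6  [1,3,4,5,6,7]=15  [2,3,4,5,6,7]=20
  first=0(b) contributes 35
  first=2(c) contributes 21
|[w]| = 56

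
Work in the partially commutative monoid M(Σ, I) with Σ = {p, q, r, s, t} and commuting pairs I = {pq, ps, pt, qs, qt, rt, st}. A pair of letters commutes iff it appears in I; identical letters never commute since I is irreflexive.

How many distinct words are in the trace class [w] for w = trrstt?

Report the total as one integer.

20

#0=t has no predecessor
#1=r has no predecessor
#2=r depends on [1:r]
#3=s depends on [2:r]
#4=t depends on [0:t]
#5=t depends on [4:t]
sources: [0:t, 1:r]
N(rest) = Σ N(rest − s) over sources s of rest; N(one piece) = 1:
  size 1 → [3]=1  [5]=1
  size 2 → [2,3]=1  [3,5]=2  [4,5]=1
  size 3 → [0,4,5]=1  [1,2,3]=1  [2,3,5]=3  [3,4,5]=3
  size 4 → [0,3,4,5]=4  [1,2,3,5]=4  [2,3,4,5]=6
  first=0(t) contributes 10
  first=1(r) contributes 10
|[w]| = 20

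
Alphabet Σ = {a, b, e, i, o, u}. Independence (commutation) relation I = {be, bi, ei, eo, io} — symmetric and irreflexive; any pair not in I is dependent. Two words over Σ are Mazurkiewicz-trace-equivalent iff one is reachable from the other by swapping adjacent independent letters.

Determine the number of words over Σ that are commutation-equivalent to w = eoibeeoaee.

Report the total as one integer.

0(e) covers ∅
1(o) covers ∅
2(i) covers ∅
3(b) covers 1:o
4(e) covers 0:e
5(e) covers 4:e
6(o) covers 3:b
7(a) covers 2:i, 5:e, 6:o
8(e) covers 7:a
9(e) covers 8:e
floor of heap: 0:e, 1:o, 2:i
completions by unplaced set U, small U first (add the entries for U minus each lowest piece of U):
  |U|=1: {9}:1
  |U|=2: {8,9}:1
  |U|=3: {7,8,9}:1
  |U|=4: {2,7,8,9}:1  {5,7,8,9}:1  {6,7,8,9}:1
  |U|=5: {2,5,7,8,9}:2  {2,6,7,8,9}:2  {3,6,7,8,9}:1  {4,5,7,8,9}:1  {5,6,7,8,9}:2
  |U|=6: {0,4,5,7,8,9}:1  {1,3,6,7,8,9}:1  {2,3,6,7,8,9}:3  {2,4,5,7,8,9}:3  {2,5,6,7,8,9}:6  {3,5,6,7,8,9}:3  {4,5,6,7,8,9}:3
  |U|=7: {0,2,4,5,7,8,9}:4  {0,4,5,6,7,8,9}:4  {1,2,3,6,7,8,9}:4  {1,3,5,6,7,8,9}:4  {2,3,5,6,7,8,9}:12  {2,4,5,6,7,8,9}:12  {3,4,5,6,7,8,9}:6
  |U|=8: {0,2,4,5,6,7,8,9}:20  {0,3,4,5,6,7,8,9}:10  {1,2,3,5,6,7,8,9}:20  {1,3,4,5,6,7,8,9}:10  {2,3,4,5,6,7,8,9}:30
  start at 0(e): 60
  start at 1(o): 60
  start at 2(i): 20
sum over floor = 140

140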